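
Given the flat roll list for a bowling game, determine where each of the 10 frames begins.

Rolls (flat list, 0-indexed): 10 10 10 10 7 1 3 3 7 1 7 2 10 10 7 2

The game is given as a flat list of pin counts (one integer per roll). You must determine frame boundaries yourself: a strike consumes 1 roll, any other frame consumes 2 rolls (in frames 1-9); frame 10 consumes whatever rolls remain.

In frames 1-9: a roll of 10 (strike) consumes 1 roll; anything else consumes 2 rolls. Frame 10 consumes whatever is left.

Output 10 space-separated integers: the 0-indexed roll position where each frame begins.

Answer: 0 1 2 3 4 6 8 10 12 13

Derivation:
Frame 1 starts at roll index 0: roll=10 (strike), consumes 1 roll
Frame 2 starts at roll index 1: roll=10 (strike), consumes 1 roll
Frame 3 starts at roll index 2: roll=10 (strike), consumes 1 roll
Frame 4 starts at roll index 3: roll=10 (strike), consumes 1 roll
Frame 5 starts at roll index 4: rolls=7,1 (sum=8), consumes 2 rolls
Frame 6 starts at roll index 6: rolls=3,3 (sum=6), consumes 2 rolls
Frame 7 starts at roll index 8: rolls=7,1 (sum=8), consumes 2 rolls
Frame 8 starts at roll index 10: rolls=7,2 (sum=9), consumes 2 rolls
Frame 9 starts at roll index 12: roll=10 (strike), consumes 1 roll
Frame 10 starts at roll index 13: 3 remaining rolls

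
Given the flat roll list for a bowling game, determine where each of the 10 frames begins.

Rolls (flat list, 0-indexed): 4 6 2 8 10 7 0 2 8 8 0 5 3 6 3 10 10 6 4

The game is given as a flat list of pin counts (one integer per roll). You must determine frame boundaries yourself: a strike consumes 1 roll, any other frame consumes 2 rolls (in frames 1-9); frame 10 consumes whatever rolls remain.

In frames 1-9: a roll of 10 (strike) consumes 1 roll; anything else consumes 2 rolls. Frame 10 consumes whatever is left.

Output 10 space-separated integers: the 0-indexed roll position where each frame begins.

Answer: 0 2 4 5 7 9 11 13 15 16

Derivation:
Frame 1 starts at roll index 0: rolls=4,6 (sum=10), consumes 2 rolls
Frame 2 starts at roll index 2: rolls=2,8 (sum=10), consumes 2 rolls
Frame 3 starts at roll index 4: roll=10 (strike), consumes 1 roll
Frame 4 starts at roll index 5: rolls=7,0 (sum=7), consumes 2 rolls
Frame 5 starts at roll index 7: rolls=2,8 (sum=10), consumes 2 rolls
Frame 6 starts at roll index 9: rolls=8,0 (sum=8), consumes 2 rolls
Frame 7 starts at roll index 11: rolls=5,3 (sum=8), consumes 2 rolls
Frame 8 starts at roll index 13: rolls=6,3 (sum=9), consumes 2 rolls
Frame 9 starts at roll index 15: roll=10 (strike), consumes 1 roll
Frame 10 starts at roll index 16: 3 remaining rolls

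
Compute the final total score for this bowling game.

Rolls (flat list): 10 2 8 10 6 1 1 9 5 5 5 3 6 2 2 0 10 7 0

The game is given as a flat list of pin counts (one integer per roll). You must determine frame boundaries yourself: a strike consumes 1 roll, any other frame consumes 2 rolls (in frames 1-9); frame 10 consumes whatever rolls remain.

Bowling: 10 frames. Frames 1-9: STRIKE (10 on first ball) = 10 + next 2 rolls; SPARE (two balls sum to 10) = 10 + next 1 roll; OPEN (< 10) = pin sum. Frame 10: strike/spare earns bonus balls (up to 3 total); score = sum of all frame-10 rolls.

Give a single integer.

Frame 1: STRIKE. 10 + next two rolls (2+8) = 20. Cumulative: 20
Frame 2: SPARE (2+8=10). 10 + next roll (10) = 20. Cumulative: 40
Frame 3: STRIKE. 10 + next two rolls (6+1) = 17. Cumulative: 57
Frame 4: OPEN (6+1=7). Cumulative: 64
Frame 5: SPARE (1+9=10). 10 + next roll (5) = 15. Cumulative: 79
Frame 6: SPARE (5+5=10). 10 + next roll (5) = 15. Cumulative: 94
Frame 7: OPEN (5+3=8). Cumulative: 102
Frame 8: OPEN (6+2=8). Cumulative: 110
Frame 9: OPEN (2+0=2). Cumulative: 112
Frame 10: STRIKE. Sum of all frame-10 rolls (10+7+0) = 17. Cumulative: 129

Answer: 129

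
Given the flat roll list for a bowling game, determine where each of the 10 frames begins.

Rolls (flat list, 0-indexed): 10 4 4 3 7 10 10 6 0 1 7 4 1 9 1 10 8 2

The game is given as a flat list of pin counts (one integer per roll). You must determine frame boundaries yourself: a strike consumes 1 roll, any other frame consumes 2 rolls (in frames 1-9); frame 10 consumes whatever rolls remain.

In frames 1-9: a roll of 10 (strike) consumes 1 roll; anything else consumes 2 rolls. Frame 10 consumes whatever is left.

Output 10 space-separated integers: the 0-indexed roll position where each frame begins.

Answer: 0 1 3 5 6 7 9 11 13 15

Derivation:
Frame 1 starts at roll index 0: roll=10 (strike), consumes 1 roll
Frame 2 starts at roll index 1: rolls=4,4 (sum=8), consumes 2 rolls
Frame 3 starts at roll index 3: rolls=3,7 (sum=10), consumes 2 rolls
Frame 4 starts at roll index 5: roll=10 (strike), consumes 1 roll
Frame 5 starts at roll index 6: roll=10 (strike), consumes 1 roll
Frame 6 starts at roll index 7: rolls=6,0 (sum=6), consumes 2 rolls
Frame 7 starts at roll index 9: rolls=1,7 (sum=8), consumes 2 rolls
Frame 8 starts at roll index 11: rolls=4,1 (sum=5), consumes 2 rolls
Frame 9 starts at roll index 13: rolls=9,1 (sum=10), consumes 2 rolls
Frame 10 starts at roll index 15: 3 remaining rolls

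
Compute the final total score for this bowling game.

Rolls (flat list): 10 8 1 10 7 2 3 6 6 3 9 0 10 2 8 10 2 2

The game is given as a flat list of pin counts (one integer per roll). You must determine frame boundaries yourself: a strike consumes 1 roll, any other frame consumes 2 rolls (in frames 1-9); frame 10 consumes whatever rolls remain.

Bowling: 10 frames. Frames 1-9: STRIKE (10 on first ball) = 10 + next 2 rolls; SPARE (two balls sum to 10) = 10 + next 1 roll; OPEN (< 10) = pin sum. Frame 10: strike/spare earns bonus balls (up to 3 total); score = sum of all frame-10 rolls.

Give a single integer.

Frame 1: STRIKE. 10 + next two rolls (8+1) = 19. Cumulative: 19
Frame 2: OPEN (8+1=9). Cumulative: 28
Frame 3: STRIKE. 10 + next two rolls (7+2) = 19. Cumulative: 47
Frame 4: OPEN (7+2=9). Cumulative: 56
Frame 5: OPEN (3+6=9). Cumulative: 65
Frame 6: OPEN (6+3=9). Cumulative: 74
Frame 7: OPEN (9+0=9). Cumulative: 83
Frame 8: STRIKE. 10 + next two rolls (2+8) = 20. Cumulative: 103
Frame 9: SPARE (2+8=10). 10 + next roll (10) = 20. Cumulative: 123
Frame 10: STRIKE. Sum of all frame-10 rolls (10+2+2) = 14. Cumulative: 137

Answer: 137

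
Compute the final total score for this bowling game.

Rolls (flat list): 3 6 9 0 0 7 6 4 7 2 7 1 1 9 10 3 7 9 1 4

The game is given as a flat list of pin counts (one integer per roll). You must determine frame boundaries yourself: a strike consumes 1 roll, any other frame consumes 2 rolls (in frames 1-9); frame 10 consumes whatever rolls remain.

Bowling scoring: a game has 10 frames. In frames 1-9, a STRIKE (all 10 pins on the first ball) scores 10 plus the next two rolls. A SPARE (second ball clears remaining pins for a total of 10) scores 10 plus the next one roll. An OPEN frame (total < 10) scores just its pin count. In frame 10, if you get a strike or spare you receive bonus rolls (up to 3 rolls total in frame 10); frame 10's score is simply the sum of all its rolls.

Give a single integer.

Answer: 132

Derivation:
Frame 1: OPEN (3+6=9). Cumulative: 9
Frame 2: OPEN (9+0=9). Cumulative: 18
Frame 3: OPEN (0+7=7). Cumulative: 25
Frame 4: SPARE (6+4=10). 10 + next roll (7) = 17. Cumulative: 42
Frame 5: OPEN (7+2=9). Cumulative: 51
Frame 6: OPEN (7+1=8). Cumulative: 59
Frame 7: SPARE (1+9=10). 10 + next roll (10) = 20. Cumulative: 79
Frame 8: STRIKE. 10 + next two rolls (3+7) = 20. Cumulative: 99
Frame 9: SPARE (3+7=10). 10 + next roll (9) = 19. Cumulative: 118
Frame 10: SPARE. Sum of all frame-10 rolls (9+1+4) = 14. Cumulative: 132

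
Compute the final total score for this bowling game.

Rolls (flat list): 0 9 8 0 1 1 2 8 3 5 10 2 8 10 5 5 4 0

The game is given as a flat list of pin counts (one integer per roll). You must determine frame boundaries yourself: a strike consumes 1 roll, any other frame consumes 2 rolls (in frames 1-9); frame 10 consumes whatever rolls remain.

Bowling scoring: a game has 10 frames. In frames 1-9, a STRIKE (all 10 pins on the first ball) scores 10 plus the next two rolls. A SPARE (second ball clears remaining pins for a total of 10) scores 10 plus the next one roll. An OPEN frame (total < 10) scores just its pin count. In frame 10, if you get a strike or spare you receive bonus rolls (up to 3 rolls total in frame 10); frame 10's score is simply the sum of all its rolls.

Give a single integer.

Answer: 118

Derivation:
Frame 1: OPEN (0+9=9). Cumulative: 9
Frame 2: OPEN (8+0=8). Cumulative: 17
Frame 3: OPEN (1+1=2). Cumulative: 19
Frame 4: SPARE (2+8=10). 10 + next roll (3) = 13. Cumulative: 32
Frame 5: OPEN (3+5=8). Cumulative: 40
Frame 6: STRIKE. 10 + next two rolls (2+8) = 20. Cumulative: 60
Frame 7: SPARE (2+8=10). 10 + next roll (10) = 20. Cumulative: 80
Frame 8: STRIKE. 10 + next two rolls (5+5) = 20. Cumulative: 100
Frame 9: SPARE (5+5=10). 10 + next roll (4) = 14. Cumulative: 114
Frame 10: OPEN. Sum of all frame-10 rolls (4+0) = 4. Cumulative: 118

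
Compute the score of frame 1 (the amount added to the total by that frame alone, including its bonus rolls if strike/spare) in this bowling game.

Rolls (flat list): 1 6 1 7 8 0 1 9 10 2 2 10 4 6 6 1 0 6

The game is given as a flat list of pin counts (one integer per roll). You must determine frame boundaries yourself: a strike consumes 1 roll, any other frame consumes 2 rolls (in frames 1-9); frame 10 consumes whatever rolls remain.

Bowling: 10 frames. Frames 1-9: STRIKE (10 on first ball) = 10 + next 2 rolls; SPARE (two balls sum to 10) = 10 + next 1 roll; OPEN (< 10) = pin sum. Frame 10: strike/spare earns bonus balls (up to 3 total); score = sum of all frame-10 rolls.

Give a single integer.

Answer: 7

Derivation:
Frame 1: OPEN (1+6=7). Cumulative: 7
Frame 2: OPEN (1+7=8). Cumulative: 15
Frame 3: OPEN (8+0=8). Cumulative: 23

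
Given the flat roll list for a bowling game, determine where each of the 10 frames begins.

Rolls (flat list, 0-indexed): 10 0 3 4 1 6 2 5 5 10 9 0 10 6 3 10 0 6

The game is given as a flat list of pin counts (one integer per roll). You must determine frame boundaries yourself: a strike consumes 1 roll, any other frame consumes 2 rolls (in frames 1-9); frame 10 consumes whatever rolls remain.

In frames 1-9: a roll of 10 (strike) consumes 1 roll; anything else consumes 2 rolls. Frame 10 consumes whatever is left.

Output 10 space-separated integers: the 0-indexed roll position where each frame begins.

Frame 1 starts at roll index 0: roll=10 (strike), consumes 1 roll
Frame 2 starts at roll index 1: rolls=0,3 (sum=3), consumes 2 rolls
Frame 3 starts at roll index 3: rolls=4,1 (sum=5), consumes 2 rolls
Frame 4 starts at roll index 5: rolls=6,2 (sum=8), consumes 2 rolls
Frame 5 starts at roll index 7: rolls=5,5 (sum=10), consumes 2 rolls
Frame 6 starts at roll index 9: roll=10 (strike), consumes 1 roll
Frame 7 starts at roll index 10: rolls=9,0 (sum=9), consumes 2 rolls
Frame 8 starts at roll index 12: roll=10 (strike), consumes 1 roll
Frame 9 starts at roll index 13: rolls=6,3 (sum=9), consumes 2 rolls
Frame 10 starts at roll index 15: 3 remaining rolls

Answer: 0 1 3 5 7 9 10 12 13 15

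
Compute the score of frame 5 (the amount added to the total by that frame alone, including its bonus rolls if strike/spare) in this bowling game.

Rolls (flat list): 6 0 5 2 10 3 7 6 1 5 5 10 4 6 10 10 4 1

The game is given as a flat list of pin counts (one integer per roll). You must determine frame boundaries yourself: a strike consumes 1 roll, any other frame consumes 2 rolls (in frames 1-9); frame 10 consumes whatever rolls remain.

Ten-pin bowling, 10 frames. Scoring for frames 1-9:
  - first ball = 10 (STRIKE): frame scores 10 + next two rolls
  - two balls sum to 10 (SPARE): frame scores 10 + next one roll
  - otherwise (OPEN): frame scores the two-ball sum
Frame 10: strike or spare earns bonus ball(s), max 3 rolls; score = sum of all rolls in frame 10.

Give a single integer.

Answer: 7

Derivation:
Frame 1: OPEN (6+0=6). Cumulative: 6
Frame 2: OPEN (5+2=7). Cumulative: 13
Frame 3: STRIKE. 10 + next two rolls (3+7) = 20. Cumulative: 33
Frame 4: SPARE (3+7=10). 10 + next roll (6) = 16. Cumulative: 49
Frame 5: OPEN (6+1=7). Cumulative: 56
Frame 6: SPARE (5+5=10). 10 + next roll (10) = 20. Cumulative: 76
Frame 7: STRIKE. 10 + next two rolls (4+6) = 20. Cumulative: 96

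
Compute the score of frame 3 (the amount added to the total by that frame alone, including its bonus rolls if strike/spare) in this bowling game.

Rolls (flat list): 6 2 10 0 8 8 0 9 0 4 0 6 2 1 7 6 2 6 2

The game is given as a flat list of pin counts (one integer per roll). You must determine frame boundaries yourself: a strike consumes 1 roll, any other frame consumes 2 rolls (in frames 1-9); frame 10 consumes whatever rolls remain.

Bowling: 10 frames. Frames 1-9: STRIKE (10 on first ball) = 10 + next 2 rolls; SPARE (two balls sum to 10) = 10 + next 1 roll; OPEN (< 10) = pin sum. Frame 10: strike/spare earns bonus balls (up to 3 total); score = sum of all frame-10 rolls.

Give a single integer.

Answer: 8

Derivation:
Frame 1: OPEN (6+2=8). Cumulative: 8
Frame 2: STRIKE. 10 + next two rolls (0+8) = 18. Cumulative: 26
Frame 3: OPEN (0+8=8). Cumulative: 34
Frame 4: OPEN (8+0=8). Cumulative: 42
Frame 5: OPEN (9+0=9). Cumulative: 51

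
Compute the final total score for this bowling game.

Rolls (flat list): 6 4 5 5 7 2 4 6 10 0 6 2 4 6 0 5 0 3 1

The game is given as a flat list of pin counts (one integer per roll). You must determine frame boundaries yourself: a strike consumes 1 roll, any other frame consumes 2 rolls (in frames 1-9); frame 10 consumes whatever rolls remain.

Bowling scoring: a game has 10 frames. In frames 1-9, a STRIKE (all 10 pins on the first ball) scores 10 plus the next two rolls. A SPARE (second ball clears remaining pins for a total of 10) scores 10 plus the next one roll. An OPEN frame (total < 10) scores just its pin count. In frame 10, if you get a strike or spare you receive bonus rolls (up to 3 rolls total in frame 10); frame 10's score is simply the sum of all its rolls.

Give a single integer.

Answer: 104

Derivation:
Frame 1: SPARE (6+4=10). 10 + next roll (5) = 15. Cumulative: 15
Frame 2: SPARE (5+5=10). 10 + next roll (7) = 17. Cumulative: 32
Frame 3: OPEN (7+2=9). Cumulative: 41
Frame 4: SPARE (4+6=10). 10 + next roll (10) = 20. Cumulative: 61
Frame 5: STRIKE. 10 + next two rolls (0+6) = 16. Cumulative: 77
Frame 6: OPEN (0+6=6). Cumulative: 83
Frame 7: OPEN (2+4=6). Cumulative: 89
Frame 8: OPEN (6+0=6). Cumulative: 95
Frame 9: OPEN (5+0=5). Cumulative: 100
Frame 10: OPEN. Sum of all frame-10 rolls (3+1) = 4. Cumulative: 104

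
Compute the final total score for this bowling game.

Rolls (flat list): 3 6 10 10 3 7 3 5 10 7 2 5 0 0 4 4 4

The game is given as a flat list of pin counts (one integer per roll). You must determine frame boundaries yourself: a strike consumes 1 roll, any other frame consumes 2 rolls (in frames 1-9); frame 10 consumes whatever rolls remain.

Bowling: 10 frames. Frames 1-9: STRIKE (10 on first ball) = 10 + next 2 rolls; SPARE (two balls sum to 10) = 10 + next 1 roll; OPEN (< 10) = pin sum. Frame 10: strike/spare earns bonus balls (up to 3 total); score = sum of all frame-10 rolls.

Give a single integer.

Frame 1: OPEN (3+6=9). Cumulative: 9
Frame 2: STRIKE. 10 + next two rolls (10+3) = 23. Cumulative: 32
Frame 3: STRIKE. 10 + next two rolls (3+7) = 20. Cumulative: 52
Frame 4: SPARE (3+7=10). 10 + next roll (3) = 13. Cumulative: 65
Frame 5: OPEN (3+5=8). Cumulative: 73
Frame 6: STRIKE. 10 + next two rolls (7+2) = 19. Cumulative: 92
Frame 7: OPEN (7+2=9). Cumulative: 101
Frame 8: OPEN (5+0=5). Cumulative: 106
Frame 9: OPEN (0+4=4). Cumulative: 110
Frame 10: OPEN. Sum of all frame-10 rolls (4+4) = 8. Cumulative: 118

Answer: 118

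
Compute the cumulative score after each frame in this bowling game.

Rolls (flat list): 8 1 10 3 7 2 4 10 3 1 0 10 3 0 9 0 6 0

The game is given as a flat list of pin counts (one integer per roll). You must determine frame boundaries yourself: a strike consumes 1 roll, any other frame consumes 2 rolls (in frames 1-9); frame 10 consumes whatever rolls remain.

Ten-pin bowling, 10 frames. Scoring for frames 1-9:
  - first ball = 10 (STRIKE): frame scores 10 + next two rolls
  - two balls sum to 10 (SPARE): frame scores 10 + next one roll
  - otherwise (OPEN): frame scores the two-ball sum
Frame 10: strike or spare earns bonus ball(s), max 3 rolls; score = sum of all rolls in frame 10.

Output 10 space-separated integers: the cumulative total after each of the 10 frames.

Answer: 9 29 41 47 61 65 78 81 90 96

Derivation:
Frame 1: OPEN (8+1=9). Cumulative: 9
Frame 2: STRIKE. 10 + next two rolls (3+7) = 20. Cumulative: 29
Frame 3: SPARE (3+7=10). 10 + next roll (2) = 12. Cumulative: 41
Frame 4: OPEN (2+4=6). Cumulative: 47
Frame 5: STRIKE. 10 + next two rolls (3+1) = 14. Cumulative: 61
Frame 6: OPEN (3+1=4). Cumulative: 65
Frame 7: SPARE (0+10=10). 10 + next roll (3) = 13. Cumulative: 78
Frame 8: OPEN (3+0=3). Cumulative: 81
Frame 9: OPEN (9+0=9). Cumulative: 90
Frame 10: OPEN. Sum of all frame-10 rolls (6+0) = 6. Cumulative: 96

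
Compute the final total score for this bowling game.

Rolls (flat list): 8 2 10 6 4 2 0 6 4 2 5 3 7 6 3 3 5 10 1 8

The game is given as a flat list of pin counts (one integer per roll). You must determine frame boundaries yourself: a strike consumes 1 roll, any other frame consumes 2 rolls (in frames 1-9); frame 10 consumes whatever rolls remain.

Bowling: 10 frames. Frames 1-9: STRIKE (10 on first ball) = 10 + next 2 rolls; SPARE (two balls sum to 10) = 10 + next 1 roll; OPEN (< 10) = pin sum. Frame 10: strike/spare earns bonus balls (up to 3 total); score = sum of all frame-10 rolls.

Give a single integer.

Answer: 125

Derivation:
Frame 1: SPARE (8+2=10). 10 + next roll (10) = 20. Cumulative: 20
Frame 2: STRIKE. 10 + next two rolls (6+4) = 20. Cumulative: 40
Frame 3: SPARE (6+4=10). 10 + next roll (2) = 12. Cumulative: 52
Frame 4: OPEN (2+0=2). Cumulative: 54
Frame 5: SPARE (6+4=10). 10 + next roll (2) = 12. Cumulative: 66
Frame 6: OPEN (2+5=7). Cumulative: 73
Frame 7: SPARE (3+7=10). 10 + next roll (6) = 16. Cumulative: 89
Frame 8: OPEN (6+3=9). Cumulative: 98
Frame 9: OPEN (3+5=8). Cumulative: 106
Frame 10: STRIKE. Sum of all frame-10 rolls (10+1+8) = 19. Cumulative: 125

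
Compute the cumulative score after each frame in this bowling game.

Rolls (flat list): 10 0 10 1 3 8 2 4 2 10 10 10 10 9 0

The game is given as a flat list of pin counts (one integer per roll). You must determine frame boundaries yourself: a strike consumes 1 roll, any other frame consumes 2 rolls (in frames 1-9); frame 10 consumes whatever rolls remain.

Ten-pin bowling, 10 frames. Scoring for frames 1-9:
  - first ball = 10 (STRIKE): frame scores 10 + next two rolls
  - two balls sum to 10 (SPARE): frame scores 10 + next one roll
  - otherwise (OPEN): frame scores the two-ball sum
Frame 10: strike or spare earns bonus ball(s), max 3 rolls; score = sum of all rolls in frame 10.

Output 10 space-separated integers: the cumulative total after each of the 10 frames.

Frame 1: STRIKE. 10 + next two rolls (0+10) = 20. Cumulative: 20
Frame 2: SPARE (0+10=10). 10 + next roll (1) = 11. Cumulative: 31
Frame 3: OPEN (1+3=4). Cumulative: 35
Frame 4: SPARE (8+2=10). 10 + next roll (4) = 14. Cumulative: 49
Frame 5: OPEN (4+2=6). Cumulative: 55
Frame 6: STRIKE. 10 + next two rolls (10+10) = 30. Cumulative: 85
Frame 7: STRIKE. 10 + next two rolls (10+10) = 30. Cumulative: 115
Frame 8: STRIKE. 10 + next two rolls (10+9) = 29. Cumulative: 144
Frame 9: STRIKE. 10 + next two rolls (9+0) = 19. Cumulative: 163
Frame 10: OPEN. Sum of all frame-10 rolls (9+0) = 9. Cumulative: 172

Answer: 20 31 35 49 55 85 115 144 163 172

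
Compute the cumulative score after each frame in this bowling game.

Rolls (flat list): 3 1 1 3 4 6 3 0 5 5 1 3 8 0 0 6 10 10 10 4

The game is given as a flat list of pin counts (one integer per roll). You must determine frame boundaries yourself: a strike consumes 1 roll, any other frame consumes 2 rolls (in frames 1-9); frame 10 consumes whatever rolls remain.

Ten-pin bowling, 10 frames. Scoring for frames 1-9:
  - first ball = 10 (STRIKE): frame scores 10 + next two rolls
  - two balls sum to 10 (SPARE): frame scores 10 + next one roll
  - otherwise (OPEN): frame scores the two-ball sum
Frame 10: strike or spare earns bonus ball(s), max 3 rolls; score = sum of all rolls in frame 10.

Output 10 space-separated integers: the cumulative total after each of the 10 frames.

Frame 1: OPEN (3+1=4). Cumulative: 4
Frame 2: OPEN (1+3=4). Cumulative: 8
Frame 3: SPARE (4+6=10). 10 + next roll (3) = 13. Cumulative: 21
Frame 4: OPEN (3+0=3). Cumulative: 24
Frame 5: SPARE (5+5=10). 10 + next roll (1) = 11. Cumulative: 35
Frame 6: OPEN (1+3=4). Cumulative: 39
Frame 7: OPEN (8+0=8). Cumulative: 47
Frame 8: OPEN (0+6=6). Cumulative: 53
Frame 9: STRIKE. 10 + next two rolls (10+10) = 30. Cumulative: 83
Frame 10: STRIKE. Sum of all frame-10 rolls (10+10+4) = 24. Cumulative: 107

Answer: 4 8 21 24 35 39 47 53 83 107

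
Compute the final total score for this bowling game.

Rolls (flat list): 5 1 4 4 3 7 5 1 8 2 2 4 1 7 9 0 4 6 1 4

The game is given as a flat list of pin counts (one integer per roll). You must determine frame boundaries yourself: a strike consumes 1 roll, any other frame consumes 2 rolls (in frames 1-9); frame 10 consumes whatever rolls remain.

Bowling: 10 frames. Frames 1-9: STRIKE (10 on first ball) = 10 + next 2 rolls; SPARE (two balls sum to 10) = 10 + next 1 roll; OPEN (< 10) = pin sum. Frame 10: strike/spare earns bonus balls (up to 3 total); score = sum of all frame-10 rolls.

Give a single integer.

Frame 1: OPEN (5+1=6). Cumulative: 6
Frame 2: OPEN (4+4=8). Cumulative: 14
Frame 3: SPARE (3+7=10). 10 + next roll (5) = 15. Cumulative: 29
Frame 4: OPEN (5+1=6). Cumulative: 35
Frame 5: SPARE (8+2=10). 10 + next roll (2) = 12. Cumulative: 47
Frame 6: OPEN (2+4=6). Cumulative: 53
Frame 7: OPEN (1+7=8). Cumulative: 61
Frame 8: OPEN (9+0=9). Cumulative: 70
Frame 9: SPARE (4+6=10). 10 + next roll (1) = 11. Cumulative: 81
Frame 10: OPEN. Sum of all frame-10 rolls (1+4) = 5. Cumulative: 86

Answer: 86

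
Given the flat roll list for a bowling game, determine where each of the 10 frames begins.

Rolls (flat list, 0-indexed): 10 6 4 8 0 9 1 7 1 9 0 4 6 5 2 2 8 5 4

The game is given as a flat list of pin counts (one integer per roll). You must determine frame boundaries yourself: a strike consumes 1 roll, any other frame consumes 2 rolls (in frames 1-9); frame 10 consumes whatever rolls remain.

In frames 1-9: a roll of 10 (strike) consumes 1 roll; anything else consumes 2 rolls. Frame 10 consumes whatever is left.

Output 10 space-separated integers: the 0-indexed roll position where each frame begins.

Answer: 0 1 3 5 7 9 11 13 15 17

Derivation:
Frame 1 starts at roll index 0: roll=10 (strike), consumes 1 roll
Frame 2 starts at roll index 1: rolls=6,4 (sum=10), consumes 2 rolls
Frame 3 starts at roll index 3: rolls=8,0 (sum=8), consumes 2 rolls
Frame 4 starts at roll index 5: rolls=9,1 (sum=10), consumes 2 rolls
Frame 5 starts at roll index 7: rolls=7,1 (sum=8), consumes 2 rolls
Frame 6 starts at roll index 9: rolls=9,0 (sum=9), consumes 2 rolls
Frame 7 starts at roll index 11: rolls=4,6 (sum=10), consumes 2 rolls
Frame 8 starts at roll index 13: rolls=5,2 (sum=7), consumes 2 rolls
Frame 9 starts at roll index 15: rolls=2,8 (sum=10), consumes 2 rolls
Frame 10 starts at roll index 17: 2 remaining rolls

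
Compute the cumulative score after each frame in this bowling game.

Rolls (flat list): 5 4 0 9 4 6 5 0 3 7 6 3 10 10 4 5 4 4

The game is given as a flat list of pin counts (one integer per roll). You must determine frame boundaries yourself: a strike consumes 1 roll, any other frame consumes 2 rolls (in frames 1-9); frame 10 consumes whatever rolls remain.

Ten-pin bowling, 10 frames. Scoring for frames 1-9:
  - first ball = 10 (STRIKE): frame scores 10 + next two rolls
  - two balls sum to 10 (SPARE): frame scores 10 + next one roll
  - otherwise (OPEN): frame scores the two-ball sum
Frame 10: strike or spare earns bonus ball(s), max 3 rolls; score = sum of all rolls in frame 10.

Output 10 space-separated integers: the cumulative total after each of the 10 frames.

Frame 1: OPEN (5+4=9). Cumulative: 9
Frame 2: OPEN (0+9=9). Cumulative: 18
Frame 3: SPARE (4+6=10). 10 + next roll (5) = 15. Cumulative: 33
Frame 4: OPEN (5+0=5). Cumulative: 38
Frame 5: SPARE (3+7=10). 10 + next roll (6) = 16. Cumulative: 54
Frame 6: OPEN (6+3=9). Cumulative: 63
Frame 7: STRIKE. 10 + next two rolls (10+4) = 24. Cumulative: 87
Frame 8: STRIKE. 10 + next two rolls (4+5) = 19. Cumulative: 106
Frame 9: OPEN (4+5=9). Cumulative: 115
Frame 10: OPEN. Sum of all frame-10 rolls (4+4) = 8. Cumulative: 123

Answer: 9 18 33 38 54 63 87 106 115 123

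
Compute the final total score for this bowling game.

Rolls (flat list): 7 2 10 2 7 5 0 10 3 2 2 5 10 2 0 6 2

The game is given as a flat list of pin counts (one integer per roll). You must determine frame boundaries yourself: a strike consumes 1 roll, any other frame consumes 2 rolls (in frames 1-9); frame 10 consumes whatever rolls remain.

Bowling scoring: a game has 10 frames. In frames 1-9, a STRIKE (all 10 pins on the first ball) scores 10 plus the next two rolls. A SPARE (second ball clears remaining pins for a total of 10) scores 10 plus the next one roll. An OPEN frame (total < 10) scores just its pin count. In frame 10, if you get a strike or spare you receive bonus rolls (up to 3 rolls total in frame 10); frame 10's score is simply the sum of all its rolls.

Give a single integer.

Answer: 91

Derivation:
Frame 1: OPEN (7+2=9). Cumulative: 9
Frame 2: STRIKE. 10 + next two rolls (2+7) = 19. Cumulative: 28
Frame 3: OPEN (2+7=9). Cumulative: 37
Frame 4: OPEN (5+0=5). Cumulative: 42
Frame 5: STRIKE. 10 + next two rolls (3+2) = 15. Cumulative: 57
Frame 6: OPEN (3+2=5). Cumulative: 62
Frame 7: OPEN (2+5=7). Cumulative: 69
Frame 8: STRIKE. 10 + next two rolls (2+0) = 12. Cumulative: 81
Frame 9: OPEN (2+0=2). Cumulative: 83
Frame 10: OPEN. Sum of all frame-10 rolls (6+2) = 8. Cumulative: 91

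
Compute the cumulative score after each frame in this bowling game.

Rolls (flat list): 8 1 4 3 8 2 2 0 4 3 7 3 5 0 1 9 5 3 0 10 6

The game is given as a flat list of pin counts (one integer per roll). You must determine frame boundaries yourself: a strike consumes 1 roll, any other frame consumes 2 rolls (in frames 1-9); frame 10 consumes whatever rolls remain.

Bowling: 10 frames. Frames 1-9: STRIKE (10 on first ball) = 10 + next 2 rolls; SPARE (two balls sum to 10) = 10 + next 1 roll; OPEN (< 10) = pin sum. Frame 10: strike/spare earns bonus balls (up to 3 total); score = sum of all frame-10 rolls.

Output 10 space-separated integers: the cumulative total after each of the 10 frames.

Frame 1: OPEN (8+1=9). Cumulative: 9
Frame 2: OPEN (4+3=7). Cumulative: 16
Frame 3: SPARE (8+2=10). 10 + next roll (2) = 12. Cumulative: 28
Frame 4: OPEN (2+0=2). Cumulative: 30
Frame 5: OPEN (4+3=7). Cumulative: 37
Frame 6: SPARE (7+3=10). 10 + next roll (5) = 15. Cumulative: 52
Frame 7: OPEN (5+0=5). Cumulative: 57
Frame 8: SPARE (1+9=10). 10 + next roll (5) = 15. Cumulative: 72
Frame 9: OPEN (5+3=8). Cumulative: 80
Frame 10: SPARE. Sum of all frame-10 rolls (0+10+6) = 16. Cumulative: 96

Answer: 9 16 28 30 37 52 57 72 80 96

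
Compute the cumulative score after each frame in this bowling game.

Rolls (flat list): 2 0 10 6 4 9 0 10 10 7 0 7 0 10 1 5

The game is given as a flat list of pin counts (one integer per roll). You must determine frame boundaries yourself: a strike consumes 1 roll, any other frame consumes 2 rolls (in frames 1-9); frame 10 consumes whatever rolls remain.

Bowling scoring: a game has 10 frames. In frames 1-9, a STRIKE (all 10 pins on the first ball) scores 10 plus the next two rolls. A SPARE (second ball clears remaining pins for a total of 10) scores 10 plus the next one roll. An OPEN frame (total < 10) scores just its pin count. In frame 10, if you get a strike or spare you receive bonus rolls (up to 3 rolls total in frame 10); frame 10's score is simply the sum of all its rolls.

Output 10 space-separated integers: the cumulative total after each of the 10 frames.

Answer: 2 22 41 50 77 94 101 108 124 130

Derivation:
Frame 1: OPEN (2+0=2). Cumulative: 2
Frame 2: STRIKE. 10 + next two rolls (6+4) = 20. Cumulative: 22
Frame 3: SPARE (6+4=10). 10 + next roll (9) = 19. Cumulative: 41
Frame 4: OPEN (9+0=9). Cumulative: 50
Frame 5: STRIKE. 10 + next two rolls (10+7) = 27. Cumulative: 77
Frame 6: STRIKE. 10 + next two rolls (7+0) = 17. Cumulative: 94
Frame 7: OPEN (7+0=7). Cumulative: 101
Frame 8: OPEN (7+0=7). Cumulative: 108
Frame 9: STRIKE. 10 + next two rolls (1+5) = 16. Cumulative: 124
Frame 10: OPEN. Sum of all frame-10 rolls (1+5) = 6. Cumulative: 130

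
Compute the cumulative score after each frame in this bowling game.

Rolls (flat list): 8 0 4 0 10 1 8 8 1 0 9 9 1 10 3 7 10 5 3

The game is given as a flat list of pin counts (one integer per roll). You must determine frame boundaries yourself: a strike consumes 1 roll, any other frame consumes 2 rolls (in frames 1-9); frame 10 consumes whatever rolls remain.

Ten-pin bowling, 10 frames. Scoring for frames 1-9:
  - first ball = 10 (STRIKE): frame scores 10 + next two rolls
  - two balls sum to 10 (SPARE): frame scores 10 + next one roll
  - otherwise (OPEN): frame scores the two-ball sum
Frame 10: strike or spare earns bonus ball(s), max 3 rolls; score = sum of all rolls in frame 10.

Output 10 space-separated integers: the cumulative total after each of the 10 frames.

Answer: 8 12 31 40 49 58 78 98 118 136

Derivation:
Frame 1: OPEN (8+0=8). Cumulative: 8
Frame 2: OPEN (4+0=4). Cumulative: 12
Frame 3: STRIKE. 10 + next two rolls (1+8) = 19. Cumulative: 31
Frame 4: OPEN (1+8=9). Cumulative: 40
Frame 5: OPEN (8+1=9). Cumulative: 49
Frame 6: OPEN (0+9=9). Cumulative: 58
Frame 7: SPARE (9+1=10). 10 + next roll (10) = 20. Cumulative: 78
Frame 8: STRIKE. 10 + next two rolls (3+7) = 20. Cumulative: 98
Frame 9: SPARE (3+7=10). 10 + next roll (10) = 20. Cumulative: 118
Frame 10: STRIKE. Sum of all frame-10 rolls (10+5+3) = 18. Cumulative: 136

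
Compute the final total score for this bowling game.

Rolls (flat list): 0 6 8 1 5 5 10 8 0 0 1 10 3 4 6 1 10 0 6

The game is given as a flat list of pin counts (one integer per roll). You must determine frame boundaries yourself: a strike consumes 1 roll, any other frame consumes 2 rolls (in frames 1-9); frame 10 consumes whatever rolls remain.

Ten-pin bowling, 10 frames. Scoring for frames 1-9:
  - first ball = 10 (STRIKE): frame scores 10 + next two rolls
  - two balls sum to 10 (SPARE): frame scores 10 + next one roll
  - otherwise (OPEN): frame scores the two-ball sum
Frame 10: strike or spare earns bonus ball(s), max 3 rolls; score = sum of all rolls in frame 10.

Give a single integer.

Frame 1: OPEN (0+6=6). Cumulative: 6
Frame 2: OPEN (8+1=9). Cumulative: 15
Frame 3: SPARE (5+5=10). 10 + next roll (10) = 20. Cumulative: 35
Frame 4: STRIKE. 10 + next two rolls (8+0) = 18. Cumulative: 53
Frame 5: OPEN (8+0=8). Cumulative: 61
Frame 6: OPEN (0+1=1). Cumulative: 62
Frame 7: STRIKE. 10 + next two rolls (3+4) = 17. Cumulative: 79
Frame 8: OPEN (3+4=7). Cumulative: 86
Frame 9: OPEN (6+1=7). Cumulative: 93
Frame 10: STRIKE. Sum of all frame-10 rolls (10+0+6) = 16. Cumulative: 109

Answer: 109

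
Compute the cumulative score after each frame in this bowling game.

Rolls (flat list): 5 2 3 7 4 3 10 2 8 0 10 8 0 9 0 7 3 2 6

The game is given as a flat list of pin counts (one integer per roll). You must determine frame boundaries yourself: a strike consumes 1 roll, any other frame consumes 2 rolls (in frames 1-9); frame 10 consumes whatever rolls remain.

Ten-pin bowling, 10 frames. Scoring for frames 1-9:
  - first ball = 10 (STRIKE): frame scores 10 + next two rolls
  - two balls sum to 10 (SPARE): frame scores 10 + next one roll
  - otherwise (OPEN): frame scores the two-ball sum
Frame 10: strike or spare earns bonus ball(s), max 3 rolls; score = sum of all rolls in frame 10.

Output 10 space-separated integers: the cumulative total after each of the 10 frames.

Answer: 7 21 28 48 58 76 84 93 105 113

Derivation:
Frame 1: OPEN (5+2=7). Cumulative: 7
Frame 2: SPARE (3+7=10). 10 + next roll (4) = 14. Cumulative: 21
Frame 3: OPEN (4+3=7). Cumulative: 28
Frame 4: STRIKE. 10 + next two rolls (2+8) = 20. Cumulative: 48
Frame 5: SPARE (2+8=10). 10 + next roll (0) = 10. Cumulative: 58
Frame 6: SPARE (0+10=10). 10 + next roll (8) = 18. Cumulative: 76
Frame 7: OPEN (8+0=8). Cumulative: 84
Frame 8: OPEN (9+0=9). Cumulative: 93
Frame 9: SPARE (7+3=10). 10 + next roll (2) = 12. Cumulative: 105
Frame 10: OPEN. Sum of all frame-10 rolls (2+6) = 8. Cumulative: 113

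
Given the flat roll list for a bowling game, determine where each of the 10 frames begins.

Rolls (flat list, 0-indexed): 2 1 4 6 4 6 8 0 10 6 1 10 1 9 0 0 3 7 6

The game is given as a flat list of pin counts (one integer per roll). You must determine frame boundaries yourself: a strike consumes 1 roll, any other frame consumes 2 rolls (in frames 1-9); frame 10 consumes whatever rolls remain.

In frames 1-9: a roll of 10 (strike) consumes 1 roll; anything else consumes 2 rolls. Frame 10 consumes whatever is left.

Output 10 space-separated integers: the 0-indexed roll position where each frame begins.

Answer: 0 2 4 6 8 9 11 12 14 16

Derivation:
Frame 1 starts at roll index 0: rolls=2,1 (sum=3), consumes 2 rolls
Frame 2 starts at roll index 2: rolls=4,6 (sum=10), consumes 2 rolls
Frame 3 starts at roll index 4: rolls=4,6 (sum=10), consumes 2 rolls
Frame 4 starts at roll index 6: rolls=8,0 (sum=8), consumes 2 rolls
Frame 5 starts at roll index 8: roll=10 (strike), consumes 1 roll
Frame 6 starts at roll index 9: rolls=6,1 (sum=7), consumes 2 rolls
Frame 7 starts at roll index 11: roll=10 (strike), consumes 1 roll
Frame 8 starts at roll index 12: rolls=1,9 (sum=10), consumes 2 rolls
Frame 9 starts at roll index 14: rolls=0,0 (sum=0), consumes 2 rolls
Frame 10 starts at roll index 16: 3 remaining rolls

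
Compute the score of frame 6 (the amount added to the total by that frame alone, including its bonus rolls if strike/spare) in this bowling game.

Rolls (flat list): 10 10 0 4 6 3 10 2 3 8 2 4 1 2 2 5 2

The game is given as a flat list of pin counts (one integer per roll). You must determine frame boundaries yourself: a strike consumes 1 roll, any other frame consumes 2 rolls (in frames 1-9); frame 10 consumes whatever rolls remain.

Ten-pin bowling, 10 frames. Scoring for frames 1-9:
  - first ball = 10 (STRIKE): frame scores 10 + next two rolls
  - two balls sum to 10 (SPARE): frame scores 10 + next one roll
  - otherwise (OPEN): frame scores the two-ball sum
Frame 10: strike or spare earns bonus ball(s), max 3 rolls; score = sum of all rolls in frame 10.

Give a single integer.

Answer: 5

Derivation:
Frame 1: STRIKE. 10 + next two rolls (10+0) = 20. Cumulative: 20
Frame 2: STRIKE. 10 + next two rolls (0+4) = 14. Cumulative: 34
Frame 3: OPEN (0+4=4). Cumulative: 38
Frame 4: OPEN (6+3=9). Cumulative: 47
Frame 5: STRIKE. 10 + next two rolls (2+3) = 15. Cumulative: 62
Frame 6: OPEN (2+3=5). Cumulative: 67
Frame 7: SPARE (8+2=10). 10 + next roll (4) = 14. Cumulative: 81
Frame 8: OPEN (4+1=5). Cumulative: 86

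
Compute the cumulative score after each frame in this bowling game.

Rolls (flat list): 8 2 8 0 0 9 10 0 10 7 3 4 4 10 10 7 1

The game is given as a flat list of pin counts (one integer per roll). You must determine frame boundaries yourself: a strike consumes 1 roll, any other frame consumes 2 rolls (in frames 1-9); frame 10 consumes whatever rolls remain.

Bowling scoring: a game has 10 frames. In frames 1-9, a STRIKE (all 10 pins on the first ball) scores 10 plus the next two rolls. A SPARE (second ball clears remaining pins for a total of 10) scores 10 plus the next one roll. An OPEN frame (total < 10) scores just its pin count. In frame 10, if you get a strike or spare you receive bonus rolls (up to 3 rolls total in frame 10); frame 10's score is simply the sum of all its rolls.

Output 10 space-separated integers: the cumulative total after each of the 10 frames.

Answer: 18 26 35 55 72 86 94 121 139 147

Derivation:
Frame 1: SPARE (8+2=10). 10 + next roll (8) = 18. Cumulative: 18
Frame 2: OPEN (8+0=8). Cumulative: 26
Frame 3: OPEN (0+9=9). Cumulative: 35
Frame 4: STRIKE. 10 + next two rolls (0+10) = 20. Cumulative: 55
Frame 5: SPARE (0+10=10). 10 + next roll (7) = 17. Cumulative: 72
Frame 6: SPARE (7+3=10). 10 + next roll (4) = 14. Cumulative: 86
Frame 7: OPEN (4+4=8). Cumulative: 94
Frame 8: STRIKE. 10 + next two rolls (10+7) = 27. Cumulative: 121
Frame 9: STRIKE. 10 + next two rolls (7+1) = 18. Cumulative: 139
Frame 10: OPEN. Sum of all frame-10 rolls (7+1) = 8. Cumulative: 147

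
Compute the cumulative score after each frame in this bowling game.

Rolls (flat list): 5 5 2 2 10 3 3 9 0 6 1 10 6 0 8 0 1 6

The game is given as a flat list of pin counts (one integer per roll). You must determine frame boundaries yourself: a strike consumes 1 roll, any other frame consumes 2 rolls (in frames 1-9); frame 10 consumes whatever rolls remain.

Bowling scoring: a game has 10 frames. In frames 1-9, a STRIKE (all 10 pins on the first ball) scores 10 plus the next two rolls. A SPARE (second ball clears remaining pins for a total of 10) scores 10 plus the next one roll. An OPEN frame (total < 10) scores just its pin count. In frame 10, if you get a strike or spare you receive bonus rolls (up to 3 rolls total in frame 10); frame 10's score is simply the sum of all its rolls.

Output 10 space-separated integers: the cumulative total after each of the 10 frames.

Answer: 12 16 32 38 47 54 70 76 84 91

Derivation:
Frame 1: SPARE (5+5=10). 10 + next roll (2) = 12. Cumulative: 12
Frame 2: OPEN (2+2=4). Cumulative: 16
Frame 3: STRIKE. 10 + next two rolls (3+3) = 16. Cumulative: 32
Frame 4: OPEN (3+3=6). Cumulative: 38
Frame 5: OPEN (9+0=9). Cumulative: 47
Frame 6: OPEN (6+1=7). Cumulative: 54
Frame 7: STRIKE. 10 + next two rolls (6+0) = 16. Cumulative: 70
Frame 8: OPEN (6+0=6). Cumulative: 76
Frame 9: OPEN (8+0=8). Cumulative: 84
Frame 10: OPEN. Sum of all frame-10 rolls (1+6) = 7. Cumulative: 91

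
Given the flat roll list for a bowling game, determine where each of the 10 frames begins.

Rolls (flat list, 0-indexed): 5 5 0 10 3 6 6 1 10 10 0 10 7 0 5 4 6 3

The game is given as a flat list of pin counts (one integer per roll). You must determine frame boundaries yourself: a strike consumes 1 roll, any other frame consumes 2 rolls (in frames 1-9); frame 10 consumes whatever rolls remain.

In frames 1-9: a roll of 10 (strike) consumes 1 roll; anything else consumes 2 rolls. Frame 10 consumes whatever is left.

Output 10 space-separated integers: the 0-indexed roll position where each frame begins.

Frame 1 starts at roll index 0: rolls=5,5 (sum=10), consumes 2 rolls
Frame 2 starts at roll index 2: rolls=0,10 (sum=10), consumes 2 rolls
Frame 3 starts at roll index 4: rolls=3,6 (sum=9), consumes 2 rolls
Frame 4 starts at roll index 6: rolls=6,1 (sum=7), consumes 2 rolls
Frame 5 starts at roll index 8: roll=10 (strike), consumes 1 roll
Frame 6 starts at roll index 9: roll=10 (strike), consumes 1 roll
Frame 7 starts at roll index 10: rolls=0,10 (sum=10), consumes 2 rolls
Frame 8 starts at roll index 12: rolls=7,0 (sum=7), consumes 2 rolls
Frame 9 starts at roll index 14: rolls=5,4 (sum=9), consumes 2 rolls
Frame 10 starts at roll index 16: 2 remaining rolls

Answer: 0 2 4 6 8 9 10 12 14 16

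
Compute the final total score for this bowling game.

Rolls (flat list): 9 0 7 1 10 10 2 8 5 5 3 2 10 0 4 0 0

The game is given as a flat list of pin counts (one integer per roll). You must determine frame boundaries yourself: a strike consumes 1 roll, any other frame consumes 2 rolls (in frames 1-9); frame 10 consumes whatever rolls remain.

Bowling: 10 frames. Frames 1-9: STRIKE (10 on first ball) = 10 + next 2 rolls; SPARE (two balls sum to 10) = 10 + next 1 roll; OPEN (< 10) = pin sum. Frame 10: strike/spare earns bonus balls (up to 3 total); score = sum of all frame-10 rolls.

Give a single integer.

Frame 1: OPEN (9+0=9). Cumulative: 9
Frame 2: OPEN (7+1=8). Cumulative: 17
Frame 3: STRIKE. 10 + next two rolls (10+2) = 22. Cumulative: 39
Frame 4: STRIKE. 10 + next two rolls (2+8) = 20. Cumulative: 59
Frame 5: SPARE (2+8=10). 10 + next roll (5) = 15. Cumulative: 74
Frame 6: SPARE (5+5=10). 10 + next roll (3) = 13. Cumulative: 87
Frame 7: OPEN (3+2=5). Cumulative: 92
Frame 8: STRIKE. 10 + next two rolls (0+4) = 14. Cumulative: 106
Frame 9: OPEN (0+4=4). Cumulative: 110
Frame 10: OPEN. Sum of all frame-10 rolls (0+0) = 0. Cumulative: 110

Answer: 110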